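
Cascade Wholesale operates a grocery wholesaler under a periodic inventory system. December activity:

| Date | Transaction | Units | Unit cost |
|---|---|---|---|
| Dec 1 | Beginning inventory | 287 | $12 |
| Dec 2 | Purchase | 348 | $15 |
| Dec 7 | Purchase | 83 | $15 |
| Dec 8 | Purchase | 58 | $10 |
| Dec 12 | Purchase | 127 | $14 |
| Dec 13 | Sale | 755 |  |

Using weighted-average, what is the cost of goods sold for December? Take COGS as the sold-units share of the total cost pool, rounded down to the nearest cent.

Dec 13, sell 755: 755/903 × $12,267.00 → $10,256.46
Ending inventory (cost pool remaining) = $2,010.54
Check: goods available $12,267.00 = COGS $10,256.46 + ending $2,010.54

COGS = $10,256.46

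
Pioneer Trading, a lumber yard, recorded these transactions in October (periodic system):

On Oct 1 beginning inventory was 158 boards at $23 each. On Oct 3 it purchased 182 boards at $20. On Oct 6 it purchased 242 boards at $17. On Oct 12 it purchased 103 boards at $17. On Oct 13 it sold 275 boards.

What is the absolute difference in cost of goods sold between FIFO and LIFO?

FIFO COGS: 158 @ $23 + 117 @ $20 = $5,974
LIFO COGS: 103 @ $17 + 172 @ $17 = $4,675
Difference = |$5,974 − $4,675| = $1,299

$1,299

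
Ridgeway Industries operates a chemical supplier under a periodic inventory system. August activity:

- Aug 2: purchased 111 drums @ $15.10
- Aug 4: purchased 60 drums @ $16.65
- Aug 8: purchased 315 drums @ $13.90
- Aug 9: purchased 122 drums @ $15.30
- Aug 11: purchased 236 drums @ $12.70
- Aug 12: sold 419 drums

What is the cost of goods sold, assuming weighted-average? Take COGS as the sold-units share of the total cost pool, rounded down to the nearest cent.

COGS = $5,916.33

Aug 12, sell 419: 419/844 × $11,917.40 → $5,916.33
Ending inventory (cost pool remaining) = $6,001.07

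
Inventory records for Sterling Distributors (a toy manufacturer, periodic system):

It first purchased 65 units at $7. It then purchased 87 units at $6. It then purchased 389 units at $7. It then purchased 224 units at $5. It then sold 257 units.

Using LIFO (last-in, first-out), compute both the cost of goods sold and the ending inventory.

COGS = $1,351; ending inventory = $3,469

Sale 1 (257) [LIFO — newest first]: 224 @ $5 + 33 @ $7 = $1,351
Ending inventory: 65 @ $7 + 87 @ $6 + 356 @ $7 = $3,469
Check: goods available $4,820 = COGS $1,351 + ending $3,469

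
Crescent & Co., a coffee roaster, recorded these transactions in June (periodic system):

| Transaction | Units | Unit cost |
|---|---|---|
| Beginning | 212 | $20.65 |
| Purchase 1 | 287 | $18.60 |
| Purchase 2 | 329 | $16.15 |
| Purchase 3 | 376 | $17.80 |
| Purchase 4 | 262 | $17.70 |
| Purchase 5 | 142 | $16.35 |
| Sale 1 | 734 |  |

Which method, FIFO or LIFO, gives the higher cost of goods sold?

FIFO COGS: 212 @ $20.65 + 287 @ $18.60 + 235 @ $16.15 = $13,511.25
LIFO COGS: 142 @ $16.35 + 262 @ $17.70 + 330 @ $17.80 = $12,833.10

FIFO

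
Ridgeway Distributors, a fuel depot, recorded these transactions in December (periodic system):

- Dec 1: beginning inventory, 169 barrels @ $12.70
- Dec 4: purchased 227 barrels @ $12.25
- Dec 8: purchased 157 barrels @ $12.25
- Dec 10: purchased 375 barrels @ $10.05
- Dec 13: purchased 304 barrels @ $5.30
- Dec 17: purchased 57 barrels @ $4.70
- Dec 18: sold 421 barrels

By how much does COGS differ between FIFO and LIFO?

$2,751.20

FIFO COGS: 169 @ $12.70 + 227 @ $12.25 + 25 @ $12.25 = $5,233.30
LIFO COGS: 57 @ $4.70 + 304 @ $5.30 + 60 @ $10.05 = $2,482.10
Difference = |$5,233.30 − $2,482.10| = $2,751.20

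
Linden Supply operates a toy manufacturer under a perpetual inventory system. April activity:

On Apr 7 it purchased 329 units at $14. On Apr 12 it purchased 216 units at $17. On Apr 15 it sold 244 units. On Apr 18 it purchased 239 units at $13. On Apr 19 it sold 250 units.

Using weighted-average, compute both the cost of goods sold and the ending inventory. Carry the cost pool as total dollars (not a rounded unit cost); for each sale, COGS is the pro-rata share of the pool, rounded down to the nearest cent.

COGS = $7,261.15; ending inventory = $4,123.85

After Apr 7: 329 on hand, pool $4,606.00 (≈ $14.0000 each)
After Apr 12: 545 on hand, pool $8,278.00 (≈ $15.1890 each)
Apr 15, sell 244: 244/545 × $8,278.00 → $3,706.11
After Apr 18: 540 on hand, pool $7,678.89 (≈ $14.2202 each)
Apr 19, sell 250: 250/540 × $7,678.89 → $3,555.04
Total COGS = $3,706.11 + $3,555.04 = $7,261.15
Ending inventory (cost pool remaining) = $4,123.85
Check: goods available $11,385.00 = COGS $7,261.15 + ending $4,123.85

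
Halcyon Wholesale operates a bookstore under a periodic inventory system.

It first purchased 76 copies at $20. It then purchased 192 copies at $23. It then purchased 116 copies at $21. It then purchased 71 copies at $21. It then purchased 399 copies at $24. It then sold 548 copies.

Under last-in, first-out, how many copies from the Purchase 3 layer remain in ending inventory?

Sale 1 (548) [LIFO — newest first]: 399 @ $24 + 71 @ $21 + 78 @ $21 = $12,705
Ending inventory: 76 @ $20 + 192 @ $23 + 38 @ $21 = $6,734

38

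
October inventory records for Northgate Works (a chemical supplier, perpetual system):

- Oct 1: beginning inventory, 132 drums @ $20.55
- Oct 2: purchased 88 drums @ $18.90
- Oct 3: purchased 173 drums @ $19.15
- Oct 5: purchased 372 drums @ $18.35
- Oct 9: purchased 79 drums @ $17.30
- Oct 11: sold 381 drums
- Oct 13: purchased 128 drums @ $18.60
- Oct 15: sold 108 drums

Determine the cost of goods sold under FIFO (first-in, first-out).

Oct 11, 381 sold [FIFO — oldest first]: 132 @ $20.55 + 88 @ $18.90 + 161 @ $19.15 = $7,458.95
Oct 15, 108 sold [FIFO — oldest first]: 12 @ $19.15 + 96 @ $18.35 = $1,991.40
Total COGS = $7,458.95 + $1,991.40 = $9,450.35
Ending inventory: 276 @ $18.35 + 79 @ $17.30 + 128 @ $18.60 = $8,812.10
Check: goods available $18,262.45 = COGS $9,450.35 + ending $8,812.10

COGS = $9,450.35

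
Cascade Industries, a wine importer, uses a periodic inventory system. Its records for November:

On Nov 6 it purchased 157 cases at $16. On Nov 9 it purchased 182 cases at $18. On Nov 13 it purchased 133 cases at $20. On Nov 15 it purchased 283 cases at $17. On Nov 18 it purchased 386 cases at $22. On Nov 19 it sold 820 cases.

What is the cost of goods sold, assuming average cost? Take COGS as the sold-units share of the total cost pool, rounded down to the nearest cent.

COGS = $15,631.74

Nov 19, sell 820: 820/1141 × $21,751.00 → $15,631.74
Ending inventory (cost pool remaining) = $6,119.26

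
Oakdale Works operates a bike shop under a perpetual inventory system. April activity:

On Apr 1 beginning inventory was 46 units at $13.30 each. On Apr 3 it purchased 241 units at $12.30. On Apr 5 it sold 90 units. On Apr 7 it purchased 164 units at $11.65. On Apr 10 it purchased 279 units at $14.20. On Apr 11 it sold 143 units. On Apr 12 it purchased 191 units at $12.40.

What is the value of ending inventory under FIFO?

Ending inventory = $8,905.00

Apr 5, 90 sold [FIFO — oldest first]: 46 @ $13.30 + 44 @ $12.30 = $1,153.00
Apr 11, 143 sold [FIFO — oldest first]: 143 @ $12.30 = $1,758.90
Total COGS = $1,153.00 + $1,758.90 = $2,911.90
Ending inventory: 54 @ $12.30 + 164 @ $11.65 + 279 @ $14.20 + 191 @ $12.40 = $8,905.00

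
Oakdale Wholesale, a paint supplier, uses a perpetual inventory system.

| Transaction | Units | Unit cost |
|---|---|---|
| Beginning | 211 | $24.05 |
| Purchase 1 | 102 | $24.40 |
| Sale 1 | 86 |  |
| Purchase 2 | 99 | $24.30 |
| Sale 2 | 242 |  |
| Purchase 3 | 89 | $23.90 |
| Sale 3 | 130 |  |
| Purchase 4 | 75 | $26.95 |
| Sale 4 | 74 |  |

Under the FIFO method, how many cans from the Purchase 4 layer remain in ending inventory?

Sale 1 (86) [FIFO — oldest first]: 86 @ $24.05 = $2,068.30
Sale 2 (242) [FIFO — oldest first]: 125 @ $24.05 + 102 @ $24.40 + 15 @ $24.30 = $5,859.55
Sale 3 (130) [FIFO — oldest first]: 84 @ $24.30 + 46 @ $23.90 = $3,140.60
Sale 4 (74) [FIFO — oldest first]: 43 @ $23.90 + 31 @ $26.95 = $1,863.15
Total COGS = $2,068.30 + $5,859.55 + $3,140.60 + $1,863.15 = $12,931.60
Ending inventory: 44 @ $26.95 = $1,185.80

44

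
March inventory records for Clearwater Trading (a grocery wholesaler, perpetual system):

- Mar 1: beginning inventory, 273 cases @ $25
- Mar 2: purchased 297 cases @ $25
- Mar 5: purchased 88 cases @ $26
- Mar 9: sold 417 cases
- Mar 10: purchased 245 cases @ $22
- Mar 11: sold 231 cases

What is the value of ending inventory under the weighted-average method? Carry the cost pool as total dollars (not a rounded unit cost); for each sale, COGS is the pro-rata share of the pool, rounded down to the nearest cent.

After Mar 1: 273 on hand, pool $6,825.00 (≈ $25.0000 each)
After Mar 2: 570 on hand, pool $14,250.00 (≈ $25.0000 each)
After Mar 5: 658 on hand, pool $16,538.00 (≈ $25.1337 each)
Mar 9, sell 417: 417/658 × $16,538.00 → $10,480.76
After Mar 10: 486 on hand, pool $11,447.24 (≈ $23.5540 each)
Mar 11, sell 231: 231/486 × $11,447.24 → $5,440.97
Total COGS = $10,480.76 + $5,440.97 = $15,921.73
Ending inventory (cost pool remaining) = $6,006.27

Ending inventory = $6,006.27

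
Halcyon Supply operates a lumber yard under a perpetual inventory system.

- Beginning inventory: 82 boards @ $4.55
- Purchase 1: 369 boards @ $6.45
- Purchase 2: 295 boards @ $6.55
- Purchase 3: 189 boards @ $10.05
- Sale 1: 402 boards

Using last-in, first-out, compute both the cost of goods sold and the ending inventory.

COGS = $3,294.60; ending inventory = $3,290.25

Sale 1 (402) [LIFO — newest first]: 189 @ $10.05 + 213 @ $6.55 = $3,294.60
Ending inventory: 82 @ $4.55 + 369 @ $6.45 + 82 @ $6.55 = $3,290.25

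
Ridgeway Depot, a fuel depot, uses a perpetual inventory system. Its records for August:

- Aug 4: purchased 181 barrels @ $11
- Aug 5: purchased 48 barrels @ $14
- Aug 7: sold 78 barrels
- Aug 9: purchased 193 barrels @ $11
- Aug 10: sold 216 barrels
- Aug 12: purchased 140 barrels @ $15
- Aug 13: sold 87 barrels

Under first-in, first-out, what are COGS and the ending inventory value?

Aug 7, 78 sold [FIFO — oldest first]: 78 @ $11 = $858
Aug 10, 216 sold [FIFO — oldest first]: 103 @ $11 + 48 @ $14 + 65 @ $11 = $2,520
Aug 13, 87 sold [FIFO — oldest first]: 87 @ $11 = $957
Total COGS = $858 + $2,520 + $957 = $4,335
Ending inventory: 41 @ $11 + 140 @ $15 = $2,551
Check: goods available $6,886 = COGS $4,335 + ending $2,551

COGS = $4,335; ending inventory = $2,551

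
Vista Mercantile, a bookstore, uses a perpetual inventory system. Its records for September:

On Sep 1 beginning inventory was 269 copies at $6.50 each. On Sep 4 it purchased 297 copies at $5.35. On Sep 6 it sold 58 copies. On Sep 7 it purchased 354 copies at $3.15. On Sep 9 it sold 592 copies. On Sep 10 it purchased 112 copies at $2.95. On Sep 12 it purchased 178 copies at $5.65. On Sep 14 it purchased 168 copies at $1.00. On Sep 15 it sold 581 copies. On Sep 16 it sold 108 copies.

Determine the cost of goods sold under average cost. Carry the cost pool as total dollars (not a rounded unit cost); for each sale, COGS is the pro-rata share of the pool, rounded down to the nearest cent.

After Sep 1: 269 on hand, pool $1,748.50 (≈ $6.5000 each)
After Sep 4: 566 on hand, pool $3,337.45 (≈ $5.8966 each)
Sep 6, sell 58: 58/566 × $3,337.45 → $342.00
After Sep 7: 862 on hand, pool $4,110.55 (≈ $4.7686 each)
Sep 9, sell 592: 592/862 × $4,110.55 → $2,823.02
After Sep 10: 382 on hand, pool $1,617.93 (≈ $4.2354 each)
After Sep 12: 560 on hand, pool $2,623.63 (≈ $4.6851 each)
After Sep 14: 728 on hand, pool $2,791.63 (≈ $3.8347 each)
Sep 15, sell 581: 581/728 × $2,791.63 → $2,227.93
Sep 16, sell 108: 108/147 × $563.70 → $414.14
Total COGS = $342.00 + $2,823.02 + $2,227.93 + $414.14 = $5,807.09
Ending inventory (cost pool remaining) = $149.56

COGS = $5,807.09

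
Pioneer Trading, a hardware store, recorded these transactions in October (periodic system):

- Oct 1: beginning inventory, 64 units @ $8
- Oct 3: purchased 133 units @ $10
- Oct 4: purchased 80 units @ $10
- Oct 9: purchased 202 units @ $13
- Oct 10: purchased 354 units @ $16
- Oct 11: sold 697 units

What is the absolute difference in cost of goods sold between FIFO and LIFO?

$944

FIFO COGS: 64 @ $8 + 133 @ $10 + 80 @ $10 + 202 @ $13 + 218 @ $16 = $8,756
LIFO COGS: 354 @ $16 + 202 @ $13 + 80 @ $10 + 61 @ $10 = $9,700
Difference = |$8,756 − $9,700| = $944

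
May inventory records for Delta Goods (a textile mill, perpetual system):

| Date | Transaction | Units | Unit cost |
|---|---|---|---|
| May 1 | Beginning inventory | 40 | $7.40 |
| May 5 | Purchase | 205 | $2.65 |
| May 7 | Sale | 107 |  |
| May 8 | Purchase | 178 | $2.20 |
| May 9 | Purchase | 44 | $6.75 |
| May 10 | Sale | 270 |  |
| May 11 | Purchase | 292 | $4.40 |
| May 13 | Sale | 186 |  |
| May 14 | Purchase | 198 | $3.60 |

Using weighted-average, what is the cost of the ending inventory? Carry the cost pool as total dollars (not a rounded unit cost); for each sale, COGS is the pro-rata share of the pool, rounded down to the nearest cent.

After May 1: 40 on hand, pool $296.00 (≈ $7.4000 each)
After May 5: 245 on hand, pool $839.25 (≈ $3.4255 each)
May 7, sell 107: 107/245 × $839.25 → $366.52
After May 8: 316 on hand, pool $864.33 (≈ $2.7352 each)
After May 9: 360 on hand, pool $1,161.33 (≈ $3.2259 each)
May 10, sell 270: 270/360 × $1,161.33 → $870.99
After May 11: 382 on hand, pool $1,575.14 (≈ $4.1234 each)
May 13, sell 186: 186/382 × $1,575.14 → $766.95
After May 14: 394 on hand, pool $1,520.99 (≈ $3.8604 each)
Total COGS = $366.52 + $870.99 + $766.95 = $2,004.46
Ending inventory (cost pool remaining) = $1,520.99
Check: goods available $3,525.45 = COGS $2,004.46 + ending $1,520.99

Ending inventory = $1,520.99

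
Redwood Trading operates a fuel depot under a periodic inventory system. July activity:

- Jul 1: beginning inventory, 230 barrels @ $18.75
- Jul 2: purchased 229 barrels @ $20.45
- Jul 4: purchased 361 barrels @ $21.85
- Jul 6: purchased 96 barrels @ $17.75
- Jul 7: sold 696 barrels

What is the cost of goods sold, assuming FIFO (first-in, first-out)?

Jul 7, 696 sold [FIFO — oldest first]: 230 @ $18.75 + 229 @ $20.45 + 237 @ $21.85 = $14,174.00
Ending inventory: 124 @ $21.85 + 96 @ $17.75 = $4,413.40

COGS = $14,174.00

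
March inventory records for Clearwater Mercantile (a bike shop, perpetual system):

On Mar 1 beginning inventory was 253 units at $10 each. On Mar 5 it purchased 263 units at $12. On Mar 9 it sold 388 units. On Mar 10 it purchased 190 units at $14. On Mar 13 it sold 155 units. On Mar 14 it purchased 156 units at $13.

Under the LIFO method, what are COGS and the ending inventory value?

Mar 9, 388 sold [LIFO — newest first]: 263 @ $12 + 125 @ $10 = $4,406
Mar 13, 155 sold [LIFO — newest first]: 155 @ $14 = $2,170
Total COGS = $4,406 + $2,170 = $6,576
Ending inventory: 128 @ $10 + 35 @ $14 + 156 @ $13 = $3,798

COGS = $6,576; ending inventory = $3,798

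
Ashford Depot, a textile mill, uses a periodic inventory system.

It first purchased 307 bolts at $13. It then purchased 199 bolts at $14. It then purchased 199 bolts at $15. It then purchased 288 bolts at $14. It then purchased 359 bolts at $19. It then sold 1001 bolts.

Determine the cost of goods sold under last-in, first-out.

COGS = $16,008

Sale 1 (1001) [LIFO — newest first]: 359 @ $19 + 288 @ $14 + 199 @ $15 + 155 @ $14 = $16,008
Ending inventory: 307 @ $13 + 44 @ $14 = $4,607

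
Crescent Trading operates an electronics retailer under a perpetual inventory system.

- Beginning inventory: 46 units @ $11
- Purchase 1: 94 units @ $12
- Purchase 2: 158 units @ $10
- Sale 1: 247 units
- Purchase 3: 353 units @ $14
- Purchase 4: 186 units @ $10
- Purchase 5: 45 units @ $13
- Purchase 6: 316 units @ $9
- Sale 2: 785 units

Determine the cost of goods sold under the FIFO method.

COGS = $11,951

Sale 1 (247) [FIFO — oldest first]: 46 @ $11 + 94 @ $12 + 107 @ $10 = $2,704
Sale 2 (785) [FIFO — oldest first]: 51 @ $10 + 353 @ $14 + 186 @ $10 + 45 @ $13 + 150 @ $9 = $9,247
Total COGS = $2,704 + $9,247 = $11,951
Ending inventory: 166 @ $9 = $1,494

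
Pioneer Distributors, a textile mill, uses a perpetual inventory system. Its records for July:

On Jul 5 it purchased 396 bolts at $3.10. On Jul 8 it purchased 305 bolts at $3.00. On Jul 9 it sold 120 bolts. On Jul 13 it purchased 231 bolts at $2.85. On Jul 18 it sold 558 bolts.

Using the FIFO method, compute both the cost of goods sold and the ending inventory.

Jul 9, 120 sold [FIFO — oldest first]: 120 @ $3.10 = $372.00
Jul 18, 558 sold [FIFO — oldest first]: 276 @ $3.10 + 282 @ $3.00 = $1,701.60
Total COGS = $372.00 + $1,701.60 = $2,073.60
Ending inventory: 23 @ $3.00 + 231 @ $2.85 = $727.35
Check: goods available $2,800.95 = COGS $2,073.60 + ending $727.35

COGS = $2,073.60; ending inventory = $727.35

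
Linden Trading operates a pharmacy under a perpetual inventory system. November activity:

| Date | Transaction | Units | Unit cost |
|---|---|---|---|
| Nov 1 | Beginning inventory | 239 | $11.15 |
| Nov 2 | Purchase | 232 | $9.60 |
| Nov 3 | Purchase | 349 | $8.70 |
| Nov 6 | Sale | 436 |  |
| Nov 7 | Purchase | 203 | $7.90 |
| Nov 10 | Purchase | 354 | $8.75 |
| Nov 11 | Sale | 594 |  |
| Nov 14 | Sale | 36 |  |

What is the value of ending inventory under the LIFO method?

Ending inventory = $3,356.05

Nov 6, 436 sold [LIFO — newest first]: 349 @ $8.70 + 87 @ $9.60 = $3,871.50
Nov 11, 594 sold [LIFO — newest first]: 354 @ $8.75 + 203 @ $7.90 + 37 @ $9.60 = $5,056.40
Nov 14, 36 sold [LIFO — newest first]: 36 @ $9.60 = $345.60
Total COGS = $3,871.50 + $5,056.40 + $345.60 = $9,273.50
Ending inventory: 239 @ $11.15 + 72 @ $9.60 = $3,356.05
Check: goods available $12,629.55 = COGS $9,273.50 + ending $3,356.05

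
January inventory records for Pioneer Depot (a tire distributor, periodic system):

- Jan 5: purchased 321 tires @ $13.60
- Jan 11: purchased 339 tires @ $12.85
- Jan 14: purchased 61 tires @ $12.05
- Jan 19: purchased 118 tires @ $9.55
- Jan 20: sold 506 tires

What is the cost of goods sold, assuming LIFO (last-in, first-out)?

Jan 20, 506 sold [LIFO — newest first]: 118 @ $9.55 + 61 @ $12.05 + 327 @ $12.85 = $6,063.90
Ending inventory: 321 @ $13.60 + 12 @ $12.85 = $4,519.80
Check: goods available $10,583.70 = COGS $6,063.90 + ending $4,519.80

COGS = $6,063.90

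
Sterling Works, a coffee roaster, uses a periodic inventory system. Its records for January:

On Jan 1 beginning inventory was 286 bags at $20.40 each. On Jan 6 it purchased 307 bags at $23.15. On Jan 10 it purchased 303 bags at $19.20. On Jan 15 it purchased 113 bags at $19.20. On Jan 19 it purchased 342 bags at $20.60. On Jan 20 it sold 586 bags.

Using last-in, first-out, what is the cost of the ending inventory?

Ending inventory = $16,243.85

Jan 20, 586 sold [LIFO — newest first]: 342 @ $20.60 + 113 @ $19.20 + 131 @ $19.20 = $11,730.00
Ending inventory: 286 @ $20.40 + 307 @ $23.15 + 172 @ $19.20 = $16,243.85
Check: goods available $27,973.85 = COGS $11,730.00 + ending $16,243.85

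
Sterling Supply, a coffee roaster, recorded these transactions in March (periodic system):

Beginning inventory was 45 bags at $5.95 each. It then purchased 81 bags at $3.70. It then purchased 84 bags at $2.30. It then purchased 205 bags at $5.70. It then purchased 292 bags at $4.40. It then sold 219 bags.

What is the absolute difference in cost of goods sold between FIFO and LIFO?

FIFO COGS: 45 @ $5.95 + 81 @ $3.70 + 84 @ $2.30 + 9 @ $5.70 = $811.95
LIFO COGS: 219 @ $4.40 = $963.60
Difference = |$811.95 − $963.60| = $151.65

$151.65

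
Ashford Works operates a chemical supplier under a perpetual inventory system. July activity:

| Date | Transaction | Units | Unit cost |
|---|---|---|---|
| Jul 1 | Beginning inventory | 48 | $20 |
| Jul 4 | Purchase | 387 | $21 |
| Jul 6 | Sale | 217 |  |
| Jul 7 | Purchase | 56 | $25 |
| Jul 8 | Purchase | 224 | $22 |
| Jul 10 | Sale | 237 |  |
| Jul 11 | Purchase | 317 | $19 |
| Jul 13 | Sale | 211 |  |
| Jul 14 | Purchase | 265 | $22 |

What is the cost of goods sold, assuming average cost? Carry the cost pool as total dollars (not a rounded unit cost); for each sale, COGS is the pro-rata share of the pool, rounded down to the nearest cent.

COGS = $13,992.47

After Jul 1: 48 on hand, pool $960.00 (≈ $20.0000 each)
After Jul 4: 435 on hand, pool $9,087.00 (≈ $20.8897 each)
Jul 6, sell 217: 217/435 × $9,087.00 → $4,533.05
After Jul 7: 274 on hand, pool $5,953.95 (≈ $21.7297 each)
After Jul 8: 498 on hand, pool $10,881.95 (≈ $21.8513 each)
Jul 10, sell 237: 237/498 × $10,881.95 → $5,178.75
After Jul 11: 578 on hand, pool $11,726.20 (≈ $20.2875 each)
Jul 13, sell 211: 211/578 × $11,726.20 → $4,280.67
After Jul 14: 632 on hand, pool $13,275.53 (≈ $21.0056 each)
Total COGS = $4,533.05 + $5,178.75 + $4,280.67 = $13,992.47
Ending inventory (cost pool remaining) = $13,275.53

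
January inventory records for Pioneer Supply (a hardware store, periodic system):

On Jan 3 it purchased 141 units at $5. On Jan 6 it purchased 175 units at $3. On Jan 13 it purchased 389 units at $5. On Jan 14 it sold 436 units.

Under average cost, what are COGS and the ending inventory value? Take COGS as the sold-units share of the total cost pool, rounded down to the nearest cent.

COGS = $1,963.54; ending inventory = $1,211.46

Jan 14, sell 436: 436/705 × $3,175.00 → $1,963.54
Ending inventory (cost pool remaining) = $1,211.46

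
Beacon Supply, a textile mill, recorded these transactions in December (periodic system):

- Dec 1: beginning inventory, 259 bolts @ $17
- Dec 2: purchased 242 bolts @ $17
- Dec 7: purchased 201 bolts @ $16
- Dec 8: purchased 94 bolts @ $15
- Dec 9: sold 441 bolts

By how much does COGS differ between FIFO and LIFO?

FIFO COGS: 259 @ $17 + 182 @ $17 = $7,497
LIFO COGS: 94 @ $15 + 201 @ $16 + 146 @ $17 = $7,108
Difference = |$7,497 − $7,108| = $389

$389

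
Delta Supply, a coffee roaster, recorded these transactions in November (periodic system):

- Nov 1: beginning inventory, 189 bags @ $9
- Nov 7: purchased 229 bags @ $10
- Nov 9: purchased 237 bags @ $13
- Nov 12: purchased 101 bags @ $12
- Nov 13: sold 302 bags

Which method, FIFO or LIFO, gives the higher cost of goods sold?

FIFO COGS: 189 @ $9 + 113 @ $10 = $2,831
LIFO COGS: 101 @ $12 + 201 @ $13 = $3,825

LIFO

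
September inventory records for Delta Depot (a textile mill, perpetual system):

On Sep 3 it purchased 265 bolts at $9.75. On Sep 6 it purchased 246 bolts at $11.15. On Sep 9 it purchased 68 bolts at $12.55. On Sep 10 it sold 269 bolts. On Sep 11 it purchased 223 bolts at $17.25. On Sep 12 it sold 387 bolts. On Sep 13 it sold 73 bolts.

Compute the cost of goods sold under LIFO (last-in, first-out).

Sep 10, 269 sold [LIFO — newest first]: 68 @ $12.55 + 201 @ $11.15 = $3,094.55
Sep 12, 387 sold [LIFO — newest first]: 223 @ $17.25 + 45 @ $11.15 + 119 @ $9.75 = $5,508.75
Sep 13, 73 sold [LIFO — newest first]: 73 @ $9.75 = $711.75
Total COGS = $3,094.55 + $5,508.75 + $711.75 = $9,315.05
Ending inventory: 73 @ $9.75 = $711.75
Check: goods available $10,026.80 = COGS $9,315.05 + ending $711.75

COGS = $9,315.05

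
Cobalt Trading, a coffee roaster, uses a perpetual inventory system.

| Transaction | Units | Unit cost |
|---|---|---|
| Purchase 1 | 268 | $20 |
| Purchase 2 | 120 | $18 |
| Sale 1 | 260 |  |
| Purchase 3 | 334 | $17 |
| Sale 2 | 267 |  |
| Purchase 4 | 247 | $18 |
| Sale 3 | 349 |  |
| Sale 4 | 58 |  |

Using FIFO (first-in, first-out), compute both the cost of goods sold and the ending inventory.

Sale 1 (260) [FIFO — oldest first]: 260 @ $20 = $5,200
Sale 2 (267) [FIFO — oldest first]: 8 @ $20 + 120 @ $18 + 139 @ $17 = $4,683
Sale 3 (349) [FIFO — oldest first]: 195 @ $17 + 154 @ $18 = $6,087
Sale 4 (58) [FIFO — oldest first]: 58 @ $18 = $1,044
Total COGS = $5,200 + $4,683 + $6,087 + $1,044 = $17,014
Ending inventory: 35 @ $18 = $630

COGS = $17,014; ending inventory = $630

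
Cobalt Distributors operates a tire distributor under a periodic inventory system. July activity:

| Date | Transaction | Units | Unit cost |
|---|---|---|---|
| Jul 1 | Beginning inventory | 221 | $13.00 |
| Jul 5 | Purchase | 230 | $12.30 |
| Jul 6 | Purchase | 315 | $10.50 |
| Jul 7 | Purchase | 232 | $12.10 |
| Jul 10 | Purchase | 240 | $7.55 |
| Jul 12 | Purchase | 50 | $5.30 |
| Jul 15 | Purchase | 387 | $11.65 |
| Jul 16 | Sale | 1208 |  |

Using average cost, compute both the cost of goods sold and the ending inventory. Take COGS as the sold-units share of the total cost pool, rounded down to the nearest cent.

COGS = $13,271.59; ending inventory = $5,130.66

Jul 16, sell 1208: 1208/1675 × $18,402.25 → $13,271.59
Ending inventory (cost pool remaining) = $5,130.66
Check: goods available $18,402.25 = COGS $13,271.59 + ending $5,130.66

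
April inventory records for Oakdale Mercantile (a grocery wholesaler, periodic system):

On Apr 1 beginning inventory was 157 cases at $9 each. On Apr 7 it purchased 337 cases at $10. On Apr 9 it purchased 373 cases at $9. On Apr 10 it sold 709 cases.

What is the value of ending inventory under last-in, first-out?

Ending inventory = $1,423

Apr 10, 709 sold [LIFO — newest first]: 373 @ $9 + 336 @ $10 = $6,717
Ending inventory: 157 @ $9 + 1 @ $10 = $1,423
Check: goods available $8,140 = COGS $6,717 + ending $1,423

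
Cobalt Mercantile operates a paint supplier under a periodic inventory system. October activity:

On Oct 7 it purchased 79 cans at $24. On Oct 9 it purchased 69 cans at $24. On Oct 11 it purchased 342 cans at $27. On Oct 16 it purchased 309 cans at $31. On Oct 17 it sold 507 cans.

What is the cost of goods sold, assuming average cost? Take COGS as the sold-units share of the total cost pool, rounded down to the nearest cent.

Oct 17, sell 507: 507/799 × $22,365.00 → $14,191.55
Ending inventory (cost pool remaining) = $8,173.45

COGS = $14,191.55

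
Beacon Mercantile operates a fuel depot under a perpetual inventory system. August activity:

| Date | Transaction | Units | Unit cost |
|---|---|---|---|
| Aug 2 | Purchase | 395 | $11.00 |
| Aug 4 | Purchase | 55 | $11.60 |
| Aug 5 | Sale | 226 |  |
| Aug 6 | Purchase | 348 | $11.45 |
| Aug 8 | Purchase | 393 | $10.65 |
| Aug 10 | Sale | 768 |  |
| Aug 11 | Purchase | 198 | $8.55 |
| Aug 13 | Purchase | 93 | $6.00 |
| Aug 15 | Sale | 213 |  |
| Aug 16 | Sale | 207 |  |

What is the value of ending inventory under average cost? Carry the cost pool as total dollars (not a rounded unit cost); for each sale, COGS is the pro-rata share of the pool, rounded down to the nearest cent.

Ending inventory = $616.63

After Aug 2: 395 on hand, pool $4,345.00 (≈ $11.0000 each)
After Aug 4: 450 on hand, pool $4,983.00 (≈ $11.0733 each)
Aug 5, sell 226: 226/450 × $4,983.00 → $2,502.57
After Aug 6: 572 on hand, pool $6,465.03 (≈ $11.3025 each)
After Aug 8: 965 on hand, pool $10,650.48 (≈ $11.0368 each)
Aug 10, sell 768: 768/965 × $10,650.48 → $8,476.23
After Aug 11: 395 on hand, pool $3,867.15 (≈ $9.7903 each)
After Aug 13: 488 on hand, pool $4,425.15 (≈ $9.0679 each)
Aug 15, sell 213: 213/488 × $4,425.15 → $1,931.46
Aug 16, sell 207: 207/275 × $2,493.69 → $1,877.06
Total COGS = $2,502.57 + $8,476.23 + $1,931.46 + $1,877.06 = $14,787.32
Ending inventory (cost pool remaining) = $616.63
Check: goods available $15,403.95 = COGS $14,787.32 + ending $616.63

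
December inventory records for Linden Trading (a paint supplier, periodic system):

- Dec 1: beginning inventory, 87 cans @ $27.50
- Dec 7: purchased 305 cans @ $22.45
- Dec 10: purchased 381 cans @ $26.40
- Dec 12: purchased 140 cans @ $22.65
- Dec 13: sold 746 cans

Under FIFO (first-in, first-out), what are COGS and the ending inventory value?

COGS = $18,585.35; ending inventory = $3,883.80

Dec 13, 746 sold [FIFO — oldest first]: 87 @ $27.50 + 305 @ $22.45 + 354 @ $26.40 = $18,585.35
Ending inventory: 27 @ $26.40 + 140 @ $22.65 = $3,883.80
Check: goods available $22,469.15 = COGS $18,585.35 + ending $3,883.80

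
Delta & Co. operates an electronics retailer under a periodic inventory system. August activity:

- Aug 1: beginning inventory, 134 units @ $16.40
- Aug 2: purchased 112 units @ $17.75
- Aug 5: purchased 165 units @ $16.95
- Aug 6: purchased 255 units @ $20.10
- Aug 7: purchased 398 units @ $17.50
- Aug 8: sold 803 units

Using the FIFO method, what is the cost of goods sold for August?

COGS = $14,505.35

Aug 8, 803 sold [FIFO — oldest first]: 134 @ $16.40 + 112 @ $17.75 + 165 @ $16.95 + 255 @ $20.10 + 137 @ $17.50 = $14,505.35
Ending inventory: 261 @ $17.50 = $4,567.50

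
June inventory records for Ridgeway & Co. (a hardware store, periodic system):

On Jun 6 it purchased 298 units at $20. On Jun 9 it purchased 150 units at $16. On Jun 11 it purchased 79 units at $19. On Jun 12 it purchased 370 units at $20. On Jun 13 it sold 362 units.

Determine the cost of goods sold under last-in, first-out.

COGS = $7,240

Jun 13, 362 sold [LIFO — newest first]: 362 @ $20 = $7,240
Ending inventory: 298 @ $20 + 150 @ $16 + 79 @ $19 + 8 @ $20 = $10,021
Check: goods available $17,261 = COGS $7,240 + ending $10,021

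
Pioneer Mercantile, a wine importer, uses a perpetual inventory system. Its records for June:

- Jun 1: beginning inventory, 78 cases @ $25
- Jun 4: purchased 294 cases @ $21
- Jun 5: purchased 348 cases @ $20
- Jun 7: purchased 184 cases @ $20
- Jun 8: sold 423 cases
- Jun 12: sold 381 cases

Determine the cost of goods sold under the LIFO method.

Jun 8, 423 sold [LIFO — newest first]: 184 @ $20 + 239 @ $20 = $8,460
Jun 12, 381 sold [LIFO — newest first]: 109 @ $20 + 272 @ $21 = $7,892
Total COGS = $8,460 + $7,892 = $16,352
Ending inventory: 78 @ $25 + 22 @ $21 = $2,412

COGS = $16,352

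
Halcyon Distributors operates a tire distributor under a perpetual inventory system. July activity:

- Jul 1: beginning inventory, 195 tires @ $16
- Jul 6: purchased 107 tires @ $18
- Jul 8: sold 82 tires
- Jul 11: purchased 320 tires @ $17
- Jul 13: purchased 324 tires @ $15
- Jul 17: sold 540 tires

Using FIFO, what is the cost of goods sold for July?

COGS = $10,486

Jul 8, 82 sold [FIFO — oldest first]: 82 @ $16 = $1,312
Jul 17, 540 sold [FIFO — oldest first]: 113 @ $16 + 107 @ $18 + 320 @ $17 = $9,174
Total COGS = $1,312 + $9,174 = $10,486
Ending inventory: 324 @ $15 = $4,860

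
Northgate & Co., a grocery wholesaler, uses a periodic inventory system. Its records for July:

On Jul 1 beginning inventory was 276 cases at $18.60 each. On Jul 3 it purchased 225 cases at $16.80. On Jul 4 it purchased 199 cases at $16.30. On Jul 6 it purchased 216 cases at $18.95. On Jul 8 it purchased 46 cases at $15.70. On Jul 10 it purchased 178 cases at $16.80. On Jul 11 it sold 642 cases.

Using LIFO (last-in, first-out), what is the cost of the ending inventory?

Ending inventory = $8,863.20

Jul 11, 642 sold [LIFO — newest first]: 178 @ $16.80 + 46 @ $15.70 + 216 @ $18.95 + 199 @ $16.30 + 3 @ $16.80 = $11,099.90
Ending inventory: 276 @ $18.60 + 222 @ $16.80 = $8,863.20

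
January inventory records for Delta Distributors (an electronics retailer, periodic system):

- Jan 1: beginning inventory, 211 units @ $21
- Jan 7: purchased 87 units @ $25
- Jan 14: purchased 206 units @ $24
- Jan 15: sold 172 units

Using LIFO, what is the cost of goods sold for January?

Jan 15, 172 sold [LIFO — newest first]: 172 @ $24 = $4,128
Ending inventory: 211 @ $21 + 87 @ $25 + 34 @ $24 = $7,422
Check: goods available $11,550 = COGS $4,128 + ending $7,422

COGS = $4,128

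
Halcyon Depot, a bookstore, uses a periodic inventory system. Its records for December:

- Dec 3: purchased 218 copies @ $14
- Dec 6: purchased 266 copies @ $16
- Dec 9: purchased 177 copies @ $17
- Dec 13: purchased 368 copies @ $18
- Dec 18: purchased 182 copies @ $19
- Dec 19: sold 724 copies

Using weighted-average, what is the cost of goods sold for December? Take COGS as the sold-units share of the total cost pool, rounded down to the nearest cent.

Dec 19, sell 724: 724/1211 × $20,399.00 → $12,195.60
Ending inventory (cost pool remaining) = $8,203.40

COGS = $12,195.60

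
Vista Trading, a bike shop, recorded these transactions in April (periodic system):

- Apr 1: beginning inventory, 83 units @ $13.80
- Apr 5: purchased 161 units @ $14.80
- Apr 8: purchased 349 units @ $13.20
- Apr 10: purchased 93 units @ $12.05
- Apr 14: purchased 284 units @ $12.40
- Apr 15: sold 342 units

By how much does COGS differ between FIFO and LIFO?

$601.30

FIFO COGS: 83 @ $13.80 + 161 @ $14.80 + 98 @ $13.20 = $4,821.80
LIFO COGS: 284 @ $12.40 + 58 @ $12.05 = $4,220.50
Difference = |$4,821.80 − $4,220.50| = $601.30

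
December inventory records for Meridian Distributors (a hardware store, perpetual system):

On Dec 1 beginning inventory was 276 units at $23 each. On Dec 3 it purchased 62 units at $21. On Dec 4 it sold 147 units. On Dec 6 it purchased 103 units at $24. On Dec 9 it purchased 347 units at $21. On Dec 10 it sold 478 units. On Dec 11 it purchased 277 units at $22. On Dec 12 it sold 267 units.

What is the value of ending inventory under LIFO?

Dec 4, 147 sold [LIFO — newest first]: 62 @ $21 + 85 @ $23 = $3,257
Dec 10, 478 sold [LIFO — newest first]: 347 @ $21 + 103 @ $24 + 28 @ $23 = $10,403
Dec 12, 267 sold [LIFO — newest first]: 267 @ $22 = $5,874
Total COGS = $3,257 + $10,403 + $5,874 = $19,534
Ending inventory: 163 @ $23 + 10 @ $22 = $3,969

Ending inventory = $3,969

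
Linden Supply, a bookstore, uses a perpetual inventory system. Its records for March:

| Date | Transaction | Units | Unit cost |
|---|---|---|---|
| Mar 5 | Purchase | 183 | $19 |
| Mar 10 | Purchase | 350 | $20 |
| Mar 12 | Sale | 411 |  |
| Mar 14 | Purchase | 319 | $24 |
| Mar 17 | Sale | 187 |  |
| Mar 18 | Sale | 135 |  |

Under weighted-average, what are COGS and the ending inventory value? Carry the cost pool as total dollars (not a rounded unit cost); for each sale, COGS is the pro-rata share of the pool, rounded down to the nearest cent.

COGS = $15,419.98; ending inventory = $2,713.02

After Mar 5: 183 on hand, pool $3,477.00 (≈ $19.0000 each)
After Mar 10: 533 on hand, pool $10,477.00 (≈ $19.6567 each)
Mar 12, sell 411: 411/533 × $10,477.00 → $8,078.88
After Mar 14: 441 on hand, pool $10,054.12 (≈ $22.7985 each)
Mar 17, sell 187: 187/441 × $10,054.12 → $4,263.31
Mar 18, sell 135: 135/254 × $5,790.81 → $3,077.79
Total COGS = $8,078.88 + $4,263.31 + $3,077.79 = $15,419.98
Ending inventory (cost pool remaining) = $2,713.02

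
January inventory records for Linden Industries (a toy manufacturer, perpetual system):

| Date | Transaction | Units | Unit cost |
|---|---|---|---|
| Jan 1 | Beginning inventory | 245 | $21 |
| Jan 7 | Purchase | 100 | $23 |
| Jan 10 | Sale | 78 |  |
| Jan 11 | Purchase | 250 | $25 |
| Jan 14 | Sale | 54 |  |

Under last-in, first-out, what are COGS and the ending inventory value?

Jan 10, 78 sold [LIFO — newest first]: 78 @ $23 = $1,794
Jan 14, 54 sold [LIFO — newest first]: 54 @ $25 = $1,350
Total COGS = $1,794 + $1,350 = $3,144
Ending inventory: 245 @ $21 + 22 @ $23 + 196 @ $25 = $10,551

COGS = $3,144; ending inventory = $10,551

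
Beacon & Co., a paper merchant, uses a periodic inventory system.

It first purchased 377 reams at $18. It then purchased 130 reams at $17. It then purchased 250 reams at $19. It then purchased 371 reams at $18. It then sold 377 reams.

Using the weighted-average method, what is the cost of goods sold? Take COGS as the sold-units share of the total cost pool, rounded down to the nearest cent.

COGS = $6,826.10

Sale 1, sell 377: 377/1128 × $20,424.00 → $6,826.10
Ending inventory (cost pool remaining) = $13,597.90
Check: goods available $20,424.00 = COGS $6,826.10 + ending $13,597.90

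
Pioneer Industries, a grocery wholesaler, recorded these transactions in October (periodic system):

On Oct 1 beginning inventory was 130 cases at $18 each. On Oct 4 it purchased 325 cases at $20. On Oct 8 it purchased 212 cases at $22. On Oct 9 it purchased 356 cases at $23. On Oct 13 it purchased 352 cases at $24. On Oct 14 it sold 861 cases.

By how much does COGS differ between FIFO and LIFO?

$2,036

FIFO COGS: 130 @ $18 + 325 @ $20 + 212 @ $22 + 194 @ $23 = $17,966
LIFO COGS: 352 @ $24 + 356 @ $23 + 153 @ $22 = $20,002
Difference = |$17,966 − $20,002| = $2,036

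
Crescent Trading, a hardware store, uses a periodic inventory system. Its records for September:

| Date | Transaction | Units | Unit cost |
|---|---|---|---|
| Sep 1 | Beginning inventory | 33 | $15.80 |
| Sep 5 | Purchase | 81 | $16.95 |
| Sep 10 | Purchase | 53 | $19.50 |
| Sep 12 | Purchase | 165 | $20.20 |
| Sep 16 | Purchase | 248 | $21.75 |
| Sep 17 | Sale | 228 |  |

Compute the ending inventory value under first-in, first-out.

Ending inventory = $7,494.80

Sep 17, 228 sold [FIFO — oldest first]: 33 @ $15.80 + 81 @ $16.95 + 53 @ $19.50 + 61 @ $20.20 = $4,160.05
Ending inventory: 104 @ $20.20 + 248 @ $21.75 = $7,494.80
Check: goods available $11,654.85 = COGS $4,160.05 + ending $7,494.80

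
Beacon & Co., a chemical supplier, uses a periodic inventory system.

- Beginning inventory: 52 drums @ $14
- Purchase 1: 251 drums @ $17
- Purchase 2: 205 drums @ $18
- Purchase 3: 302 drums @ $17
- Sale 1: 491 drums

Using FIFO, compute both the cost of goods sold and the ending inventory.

Sale 1 (491) [FIFO — oldest first]: 52 @ $14 + 251 @ $17 + 188 @ $18 = $8,379
Ending inventory: 17 @ $18 + 302 @ $17 = $5,440

COGS = $8,379; ending inventory = $5,440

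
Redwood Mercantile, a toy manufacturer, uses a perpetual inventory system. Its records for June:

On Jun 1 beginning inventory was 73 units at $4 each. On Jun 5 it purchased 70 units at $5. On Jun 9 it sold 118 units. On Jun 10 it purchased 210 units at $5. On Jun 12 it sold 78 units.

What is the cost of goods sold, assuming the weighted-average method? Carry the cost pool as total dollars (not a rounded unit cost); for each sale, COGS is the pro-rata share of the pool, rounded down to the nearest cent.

After Jun 1: 73 on hand, pool $292.00 (≈ $4.0000 each)
After Jun 5: 143 on hand, pool $642.00 (≈ $4.4895 each)
Jun 9, sell 118: 118/143 × $642.00 → $529.76
After Jun 10: 235 on hand, pool $1,162.24 (≈ $4.9457 each)
Jun 12, sell 78: 78/235 × $1,162.24 → $385.76
Total COGS = $529.76 + $385.76 = $915.52
Ending inventory (cost pool remaining) = $776.48

COGS = $915.52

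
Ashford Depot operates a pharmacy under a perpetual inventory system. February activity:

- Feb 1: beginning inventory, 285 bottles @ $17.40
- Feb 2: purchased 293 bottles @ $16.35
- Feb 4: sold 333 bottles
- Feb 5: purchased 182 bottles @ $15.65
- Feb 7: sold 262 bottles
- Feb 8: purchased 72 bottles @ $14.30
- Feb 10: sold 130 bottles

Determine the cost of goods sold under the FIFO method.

COGS = $12,050.10

Feb 4, 333 sold [FIFO — oldest first]: 285 @ $17.40 + 48 @ $16.35 = $5,743.80
Feb 7, 262 sold [FIFO — oldest first]: 245 @ $16.35 + 17 @ $15.65 = $4,271.80
Feb 10, 130 sold [FIFO — oldest first]: 130 @ $15.65 = $2,034.50
Total COGS = $5,743.80 + $4,271.80 + $2,034.50 = $12,050.10
Ending inventory: 35 @ $15.65 + 72 @ $14.30 = $1,577.35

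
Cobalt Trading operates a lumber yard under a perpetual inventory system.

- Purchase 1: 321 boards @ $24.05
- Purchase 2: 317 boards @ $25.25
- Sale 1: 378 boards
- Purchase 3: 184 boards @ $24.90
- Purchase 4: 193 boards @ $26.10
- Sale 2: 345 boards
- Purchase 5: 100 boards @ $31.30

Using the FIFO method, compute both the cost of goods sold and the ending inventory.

COGS = $17,840.80; ending inventory = $10,632.40

Sale 1 (378) [FIFO — oldest first]: 321 @ $24.05 + 57 @ $25.25 = $9,159.30
Sale 2 (345) [FIFO — oldest first]: 260 @ $25.25 + 85 @ $24.90 = $8,681.50
Total COGS = $9,159.30 + $8,681.50 = $17,840.80
Ending inventory: 99 @ $24.90 + 193 @ $26.10 + 100 @ $31.30 = $10,632.40
Check: goods available $28,473.20 = COGS $17,840.80 + ending $10,632.40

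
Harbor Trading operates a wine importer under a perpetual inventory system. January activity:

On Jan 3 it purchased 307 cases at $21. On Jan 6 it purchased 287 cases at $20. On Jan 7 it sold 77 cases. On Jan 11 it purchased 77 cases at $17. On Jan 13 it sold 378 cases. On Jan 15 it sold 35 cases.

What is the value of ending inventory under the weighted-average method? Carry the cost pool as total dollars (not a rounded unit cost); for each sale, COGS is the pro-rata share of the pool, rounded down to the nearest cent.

After Jan 3: 307 on hand, pool $6,447.00 (≈ $21.0000 each)
After Jan 6: 594 on hand, pool $12,187.00 (≈ $20.5168 each)
Jan 7, sell 77: 77/594 × $12,187.00 → $1,579.79
After Jan 11: 594 on hand, pool $11,916.21 (≈ $20.0610 each)
Jan 13, sell 378: 378/594 × $11,916.21 → $7,583.04
Jan 15, sell 35: 35/216 × $4,333.17 → $702.13
Total COGS = $1,579.79 + $7,583.04 + $702.13 = $9,864.96
Ending inventory (cost pool remaining) = $3,631.04
Check: goods available $13,496.00 = COGS $9,864.96 + ending $3,631.04

Ending inventory = $3,631.04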